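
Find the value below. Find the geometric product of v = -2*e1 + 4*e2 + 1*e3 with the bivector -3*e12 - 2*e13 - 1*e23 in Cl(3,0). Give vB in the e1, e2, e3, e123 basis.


vB has grade-1 (vector) and grade-3 (trivector) parts: vB = (v _| B) + (v ^ B).
Vector part <vB>_1:
  e1: -v2*b12 - v3*b13 = -(4)*(-3) - (1)*(-2) = 14
  e2: v1*b12 - v3*b23 = (-2)*(-3) - (1)*(-1) = 7
  e3: v1*b13 + v2*b23 = (-2)*(-2) + (4)*(-1) = 0
Trivector part <vB>_3:
  e123: v1*b23 - v2*b13 + v3*b12 = (-2)*(-1) - (4)*(-2) + (1)*(-3) = 7
vB = 14*e1 + 7*e2 + 0*e3 + 7*e123


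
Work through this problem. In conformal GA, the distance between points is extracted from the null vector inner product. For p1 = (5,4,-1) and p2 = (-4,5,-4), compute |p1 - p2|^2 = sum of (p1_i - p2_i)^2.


p1 - p2 = (9, -1, 3)
|p1 - p2|^2 = 9^2 + (-1)^2 + 3^2
= 81 + 1 + 9
= 91


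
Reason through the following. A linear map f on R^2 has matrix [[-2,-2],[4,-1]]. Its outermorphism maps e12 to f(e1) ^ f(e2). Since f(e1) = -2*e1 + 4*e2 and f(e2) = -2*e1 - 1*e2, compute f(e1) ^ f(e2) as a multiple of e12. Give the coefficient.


The outermorphism of a linear map f sends e1^e2 to f(e1)^f(e2).
f(e1) = -2*e1 + 4*e2
f(e2) = -2*e1 - 1*e2
f(e1) ^ f(e2) = (-2*e1 + 4*e2) ^ (-2*e1 - 1*e2)
= (-2)*(-1)*e12 + 4*(-2)*e21
= (2 - (-8))*e12
= 10*e12
Coefficient = 10


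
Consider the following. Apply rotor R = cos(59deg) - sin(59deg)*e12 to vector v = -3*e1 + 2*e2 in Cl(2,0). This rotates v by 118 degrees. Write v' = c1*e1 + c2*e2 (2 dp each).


Rotor R = cos(59deg) - sin(59deg)*e12
Rotation angle theta = 2 * 59 = 118 degrees
v' = R*v*~R rotates v by theta.
cos(118deg) = -0.4695, sin(118deg) = 0.8829
v'_1 = -3*cos(118deg) - 2*sin(118deg)
= -3*(-0.4695) - 2*0.8829
= -0.36
v'_2 = -3*sin(118deg) + 2*cos(118deg)
= -3*0.8829 + 2*(-0.4695)
= -3.59
v' = -0.36*e1 - 3.59*e2


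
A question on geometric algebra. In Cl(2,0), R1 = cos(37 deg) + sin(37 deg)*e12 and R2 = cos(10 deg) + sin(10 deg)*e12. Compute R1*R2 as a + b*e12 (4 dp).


Same-plane rotors commute and their half-angles add:
R1*R2 = cos(a1 + a2) + sin(a1 + a2)*e12.
a1 + a2 = 37 + 10 = 47 deg
cos(47 deg) = 0.6820
sin(47 deg) = 0.7314
R1*R2 = 0.6820 + 0.7314*e12


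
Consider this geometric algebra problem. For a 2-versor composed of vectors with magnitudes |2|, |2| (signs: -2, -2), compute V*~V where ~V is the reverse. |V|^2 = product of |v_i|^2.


Each vector v_i has |v_i|^2 = s_i^2
Squared scales: (-2)^2 = 4, (-2)^2 = 4
|V|^2 = 4 * 4
= 16


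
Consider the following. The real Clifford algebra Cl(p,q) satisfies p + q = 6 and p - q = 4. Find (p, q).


We need p + q = 6 and p - q = 4.
Adding: 2p = 6 + 4 = 10, so p = 5.
Then q = 6 - 5 = 1.
(p, q) = (5, 1)


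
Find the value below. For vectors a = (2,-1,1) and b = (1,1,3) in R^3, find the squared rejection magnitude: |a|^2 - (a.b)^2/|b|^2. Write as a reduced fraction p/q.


|a|^2 = 2^2 + (-1)^2 + 1^2 = 6
|b|^2 = 1^2 + 1^2 + 3^2 = 11
a . b = 2*1 + (-1)*1 + 1*3 = 4
(a.b)^2 = 4^2 = 16
|rej|^2 = 6 - 16/11
= (66 - 16)/11
= 50/11
In lowest terms: 50/11


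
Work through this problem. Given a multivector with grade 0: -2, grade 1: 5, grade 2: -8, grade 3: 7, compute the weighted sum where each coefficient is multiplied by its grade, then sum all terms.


Grade-weighted sum = sum of grade_k * coefficient_k
0*(-2) = 0
1*5 = 5
2*(-8) = -16
3*7 = 21
Total = 0 + 5 + (-16) + 21 = 10


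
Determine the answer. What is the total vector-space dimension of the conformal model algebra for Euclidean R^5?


The conformal model of R^5 uses Cl(6,1): the 5 Euclidean generators plus two extra orthogonal generators e+ (e+^2 = +1) and e- (e-^2 = -1), from which the null vectors e0, einf are built.
Number of generators m = 5 + 2 = 7.
dim Cl(p,q) = 2^m = 2^7 = 128


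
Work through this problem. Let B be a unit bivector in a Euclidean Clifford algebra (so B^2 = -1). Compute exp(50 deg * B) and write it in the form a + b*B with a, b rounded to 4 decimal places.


For a unit bivector B with B^2 = -1, the exponential series gives
e^(theta*B) = cos(theta) + sin(theta)*B (the GA analogue of Euler's formula).
theta = 50 degrees = 0.872665 rad
cos(50 deg) = 0.6428
sin(50 deg) = 0.7660
exp(theta*B) = 0.6428 + 0.7660*B


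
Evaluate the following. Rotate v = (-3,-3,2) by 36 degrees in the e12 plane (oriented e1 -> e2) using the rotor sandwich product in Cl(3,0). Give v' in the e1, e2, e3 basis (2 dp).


Rotor R = cos(18deg) - sin(18deg)*e12
Rotation angle theta = 2 * 18 = 36 degrees in the e12 plane (e1 -> e2).
The component perpendicular to the plane (e3) is invariant: v'_3 = v3 = 2.00
cos(36deg) = 0.8090, sin(36deg) = 0.5878
v'_1 = v1*cos(theta) - v2*sin(theta) = -3*0.8090 - (-3)*0.5878 = -0.66
v'_2 = v1*sin(theta) + v2*cos(theta) = -3*0.5878 + (-3)*0.8090 = -4.19
v' = -0.66*e1 - 4.19*e2 + 2.00*e3


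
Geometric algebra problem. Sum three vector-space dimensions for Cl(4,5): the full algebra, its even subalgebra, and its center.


n = 4 + 5 = 9
Total dim = 2^9 = 512
Even subalgebra dim = 2^8 = 256
n is odd, so center dim = 2
Sum = 512 + 256 + 2 = 770


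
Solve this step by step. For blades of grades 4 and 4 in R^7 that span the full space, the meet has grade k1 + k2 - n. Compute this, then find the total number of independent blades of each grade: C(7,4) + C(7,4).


Meet grade = grade(A) + grade(B) - n
= 4 + 4 - 7 = 1
C(7,4) = 35
C(7,4) = 35
dim_A + dim_B = 35 + 35 = 70


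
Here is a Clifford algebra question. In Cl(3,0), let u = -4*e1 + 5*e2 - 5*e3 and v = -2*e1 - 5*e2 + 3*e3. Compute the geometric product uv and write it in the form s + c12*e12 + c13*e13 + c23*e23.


In Cl(3,0): e_i^2 = 1, e_ie_j = -e_je_i for i != j.
Scalar part = u . v = (-4)*(-2) + 5*(-5) + (-5)*3
= 8 + (-25) + (-15) = -32
e12 coeff = (-4)*(-5) - 5*(-2) = 20 - (-10) = 30
e13 coeff = (-4)*3 - (-5)*(-2) = -12 - 10 = -22
e23 coeff = 5*3 - (-5)*(-5) = 15 - 25 = -10
uv = -32 + 30*e12 - 22*e13 - 10*e23


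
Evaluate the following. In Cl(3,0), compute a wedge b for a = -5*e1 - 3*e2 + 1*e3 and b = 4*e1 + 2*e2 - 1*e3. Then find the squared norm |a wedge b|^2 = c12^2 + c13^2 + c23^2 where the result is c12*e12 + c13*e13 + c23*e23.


a wedge b = (a1*b2 - a2*b1)*e12 + (a1*b3 - a3*b1)*e13 + (a2*b3 - a3*b2)*e23
e12 coeff: (-5)*2 - (-3)*4 = -10 - (-12) = 2
e13 coeff: (-5)*(-1) - 1*4 = 5 - 4 = 1
e23 coeff: (-3)*(-1) - 1*2 = 3 - 2 = 1
|a wedge b|^2 = 2^2 + 1^2 + 1^2
= 4 + 1 + 1
= 6


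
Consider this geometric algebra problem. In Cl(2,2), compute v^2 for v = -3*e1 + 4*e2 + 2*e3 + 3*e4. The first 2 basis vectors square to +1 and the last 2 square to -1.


v^2 = sum of c_i^2 * e_i^2
Positive signature terms (e_i^2 = +1): (-3)^2 + 4^2 = 25
Negative signature terms (e_j^2 = -1): 2^2 + 3^2 = 13
v^2 = 25 - 13 = 12


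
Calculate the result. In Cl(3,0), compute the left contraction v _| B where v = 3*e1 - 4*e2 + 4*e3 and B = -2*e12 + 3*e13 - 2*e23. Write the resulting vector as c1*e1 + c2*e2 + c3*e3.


Left contraction v _| B = <vB>_1 (grade-1 part of the geometric product vB).
Using e1_|e12 = e2, e2_|e12 = -e1, e1_|e13 = e3, e3_|e13 = -e1, e2_|e23 = e3, e3_|e23 = -e2:
e1 coeff: -v2*b12 - v3*b13 = -(-4)*(-2) - (4)*(3) = -20
e2 coeff: v1*b12 - v3*b23 = (3)*(-2) - (4)*(-2) = 2
e3 coeff: v1*b13 + v2*b23 = (3)*(3) + (-4)*(-2) = 17
v _| B = -20*e1 + 2*e2 + 17*e3


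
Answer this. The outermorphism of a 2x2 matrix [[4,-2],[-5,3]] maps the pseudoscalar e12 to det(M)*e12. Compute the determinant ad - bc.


The outermorphism of a linear map f sends e1^e2 to f(e1)^f(e2).
f(e1) = 4*e1 - 5*e2
f(e2) = -2*e1 + 3*e2
f(e1) ^ f(e2) = (4*e1 - 5*e2) ^ (-2*e1 + 3*e2)
= 4*3*e12 + (-5)*(-2)*e21
= (12 - 10)*e12
= 2*e12
Coefficient = 2


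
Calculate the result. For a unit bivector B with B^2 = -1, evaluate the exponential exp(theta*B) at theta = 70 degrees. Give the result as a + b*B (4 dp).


For a unit bivector B with B^2 = -1, the exponential series gives
e^(theta*B) = cos(theta) + sin(theta)*B (the GA analogue of Euler's formula).
theta = 70 degrees = 1.22173 rad
cos(70 deg) = 0.3420
sin(70 deg) = 0.9397
exp(theta*B) = 0.3420 + 0.9397*B


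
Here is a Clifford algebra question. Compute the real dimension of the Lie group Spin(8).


Spin(n) double-covers SO(n); both have Lie algebra so(n) of dimension n(n-1)/2.
n = 8
n(n-1) = 8 * 7 = 56
dim Spin(8) = 56/2 = 28


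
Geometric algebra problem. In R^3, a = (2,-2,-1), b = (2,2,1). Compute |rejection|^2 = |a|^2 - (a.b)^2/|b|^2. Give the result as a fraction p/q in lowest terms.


|a|^2 = 2^2 + (-2)^2 + (-1)^2 = 9
|b|^2 = 2^2 + 2^2 + 1^2 = 9
a . b = 2*2 + (-2)*2 + (-1)*1 = -1
(a.b)^2 = (-1)^2 = 1
|rej|^2 = 9 - 1/9
= (81 - 1)/9
= 80/9
In lowest terms: 80/9


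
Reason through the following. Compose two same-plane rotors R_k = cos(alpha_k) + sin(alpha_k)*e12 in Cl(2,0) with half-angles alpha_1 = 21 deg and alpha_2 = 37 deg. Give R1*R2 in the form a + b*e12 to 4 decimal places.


Same-plane rotors commute and their half-angles add:
R1*R2 = cos(a1 + a2) + sin(a1 + a2)*e12.
a1 + a2 = 21 + 37 = 58 deg
cos(58 deg) = 0.5299
sin(58 deg) = 0.8480
R1*R2 = 0.5299 + 0.8480*e12


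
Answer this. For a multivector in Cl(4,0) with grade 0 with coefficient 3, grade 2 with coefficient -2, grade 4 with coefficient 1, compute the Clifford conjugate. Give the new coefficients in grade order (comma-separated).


Clifford conjugate sign for grade k: (-1)^(k(k+1)/2)
Grade 0: (-1)^(0*1/2) = (-1)^0 = 1, coeff 3 -> 3
Grade 2: (-1)^(2*3/2) = (-1)^3 = -1, coeff -2 -> 2
Grade 4: (-1)^(4*5/2) = (-1)^10 = 1, coeff 1 -> 1
Conjugated coefficients: 3, 2, 1


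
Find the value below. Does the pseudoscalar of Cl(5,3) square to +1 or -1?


The pseudoscalar I = e1...e_n (product of all n generators) of Cl(p,q) satisfies I^2 = (-1)^(q + n(n-1)/2).
p = 5, q = 3, n = p + q = 8
n(n-1)/2 = 8 * 7 / 2 = 28
Exponent = q + n(n-1)/2 = 3 + 28 = 31
I^2 = (-1)^31 = -1


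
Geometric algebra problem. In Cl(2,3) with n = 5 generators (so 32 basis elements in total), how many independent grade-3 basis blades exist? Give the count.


Number of grade-k basis blades in Cl(p,q) with n = p + q is C(n, k).
n = 2 + 3 = 5
C(5, 3) = 5! / (3! * 2!)
= 120 / (6 * 2)
= 10


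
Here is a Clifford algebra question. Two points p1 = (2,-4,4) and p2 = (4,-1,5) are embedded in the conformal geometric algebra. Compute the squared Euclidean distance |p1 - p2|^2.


p1 - p2 = (-2, -3, -1)
|p1 - p2|^2 = (-2)^2 + (-3)^2 + (-1)^2
= 4 + 9 + 1
= 14


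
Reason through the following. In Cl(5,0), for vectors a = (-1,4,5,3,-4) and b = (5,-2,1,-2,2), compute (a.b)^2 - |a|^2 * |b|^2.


a . b = (-1)*5 + 4*(-2) + 5*1 + 3*(-2) + (-4)*2
= -5 + (-8) + 5 + (-6) + (-8) = -22
|a|^2 = (-1)^2 + 4^2 + 5^2 + 3^2 + (-4)^2 = 67
|b|^2 = 5^2 + (-2)^2 + 1^2 + (-2)^2 + 2^2 = 38
(a.b)^2 = (-22)^2 = 484
|a|^2 * |b|^2 = 67 * 38 = 2546
Result = 484 - 2546 = -2062


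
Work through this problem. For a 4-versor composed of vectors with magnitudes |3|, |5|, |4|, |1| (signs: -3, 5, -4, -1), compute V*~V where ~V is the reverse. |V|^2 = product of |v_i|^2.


Each vector v_i has |v_i|^2 = s_i^2
Squared scales: (-3)^2 = 9, 5^2 = 25, (-4)^2 = 16, (-1)^2 = 1
|V|^2 = 9 * 25 * 16 * 1
= 3600


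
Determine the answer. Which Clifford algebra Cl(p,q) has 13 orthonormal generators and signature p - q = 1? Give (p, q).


We need p + q = 13 and p - q = 1.
Adding: 2p = 13 + 1 = 14, so p = 7.
Then q = 13 - 7 = 6.
(p, q) = (7, 6)


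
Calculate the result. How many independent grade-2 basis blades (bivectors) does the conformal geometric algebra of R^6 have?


The conformal model of R^6 uses Cl(7,1) with m = 6 + 2 = 8 generators.
Number of grade-2 blades = C(m, 2) = C(8, 2)
= 8*7/2 = 28


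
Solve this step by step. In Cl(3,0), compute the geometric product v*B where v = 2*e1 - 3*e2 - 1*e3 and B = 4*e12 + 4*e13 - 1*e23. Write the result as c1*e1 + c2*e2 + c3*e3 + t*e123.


vB has grade-1 (vector) and grade-3 (trivector) parts: vB = (v _| B) + (v ^ B).
Vector part <vB>_1:
  e1: -v2*b12 - v3*b13 = -(-3)*(4) - (-1)*(4) = 16
  e2: v1*b12 - v3*b23 = (2)*(4) - (-1)*(-1) = 7
  e3: v1*b13 + v2*b23 = (2)*(4) + (-3)*(-1) = 11
Trivector part <vB>_3:
  e123: v1*b23 - v2*b13 + v3*b12 = (2)*(-1) - (-3)*(4) + (-1)*(4) = 6
vB = 16*e1 + 7*e2 + 11*e3 + 6*e123


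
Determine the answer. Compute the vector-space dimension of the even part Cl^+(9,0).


Even subalgebra dimension = 2^(n-1)
n = 9 + 0 = 9
2^(9 - 1) = 2^8 = 256
Verification: sum of C(9,k) for even k = 1 + 36 + 126 + 84 + 9 = 256
Result = 256


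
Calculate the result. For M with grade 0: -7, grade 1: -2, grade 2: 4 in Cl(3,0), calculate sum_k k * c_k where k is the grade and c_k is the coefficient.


Grade-weighted sum = sum of grade_k * coefficient_k
0*(-7) = 0
1*(-2) = -2
2*4 = 8
Total = 0 + (-2) + 8 = 6


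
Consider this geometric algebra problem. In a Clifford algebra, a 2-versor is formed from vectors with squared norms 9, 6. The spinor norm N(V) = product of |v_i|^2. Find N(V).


Spinor norm N(V) = |v1|^2 * |v2|^2 * ... * |v2|^2
= 9 * 6
Running product: 9, 54
N(V) = 54


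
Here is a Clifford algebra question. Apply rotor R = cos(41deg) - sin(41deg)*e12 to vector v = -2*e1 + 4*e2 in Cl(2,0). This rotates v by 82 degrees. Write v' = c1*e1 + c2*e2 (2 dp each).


Rotor R = cos(41deg) - sin(41deg)*e12
Rotation angle theta = 2 * 41 = 82 degrees
v' = R*v*~R rotates v by theta.
cos(82deg) = 0.1392, sin(82deg) = 0.9903
v'_1 = -2*cos(82deg) - 4*sin(82deg)
= -2*0.1392 - 4*0.9903
= -4.24
v'_2 = -2*sin(82deg) + 4*cos(82deg)
= -2*0.9903 + 4*0.1392
= -1.42
v' = -4.24*e1 - 1.42*e2


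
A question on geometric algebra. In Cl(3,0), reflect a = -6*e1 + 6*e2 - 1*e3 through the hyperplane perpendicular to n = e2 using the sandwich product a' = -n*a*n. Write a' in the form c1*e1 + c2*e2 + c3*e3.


Reflection formula: a' = -n*a*n, with n = e2 (unit vector, n^2 = 1).
For reflection through hyperplane perp to e2:
The component along e2 flips sign, others stay.
a = (-6, 6, -1)
a' = (-6, -6, -1)
a' = -6*e1 - 6*e2 - 1*e3


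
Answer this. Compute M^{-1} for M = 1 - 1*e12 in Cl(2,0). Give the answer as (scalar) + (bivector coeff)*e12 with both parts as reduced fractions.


M = 1 - 1*e12, where e12^2 = -1.
Since M commutes with its reverse ~M = a - b*e12, M * ~M = a^2 - b^2*e12^2 = a^2 + b^2.
So M^{-1} = ~M / (a^2 + b^2) = (a - b*e12)/(a^2 + b^2).
a^2 + b^2 = 1 + 1 = 2
Scalar part = 1/2 = 1/2
Bivector coeff = 1/2 = 1/2
M^{-1} = 1/2 + 1/2*e12


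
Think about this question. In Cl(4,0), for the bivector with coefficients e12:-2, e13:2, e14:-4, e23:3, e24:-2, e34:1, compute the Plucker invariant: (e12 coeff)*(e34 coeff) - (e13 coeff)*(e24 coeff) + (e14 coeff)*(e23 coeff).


Plucker relation: af - be + cd
a*f = (-2)*1 = -2
b*e = 2*(-2) = -4
c*d = (-4)*3 = -12
af - be + cd = -2 - (-4) + (-12)
= -10


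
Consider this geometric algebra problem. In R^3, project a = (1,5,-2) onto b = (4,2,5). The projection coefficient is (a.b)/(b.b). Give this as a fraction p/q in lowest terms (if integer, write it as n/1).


Projection coefficient = (a . b) / (b . b)
a . b = 1*4 + 5*2 + (-2)*5
= 4 + 10 + (-10) = 4
b . b = 4^2 + 2^2 + 5^2
= 16 + 4 + 25 = 45
Coefficient = 4/45
In lowest terms: 4/45


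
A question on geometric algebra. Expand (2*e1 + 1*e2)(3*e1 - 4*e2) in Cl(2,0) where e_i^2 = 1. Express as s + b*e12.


Expand: (2*e1 + 1*e2)(3*e1 - 4*e2)
= 2*3*e1e1 + 2*(-4)*e1e2 + 1*3*e2e1 + 1*(-4)*e2e2
Using e1^2 = e2^2 = 1, e2e1 = -e1e2:
Scalar part s = 2*3 + 1*(-4) = 6 + (-4) = 2
Bivector part b = 2*(-4) - 1*3 = -8 - 3 = -11
uv = 2 - 11*e12


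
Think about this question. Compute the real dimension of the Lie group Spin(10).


Spin(n) double-covers SO(n); both have Lie algebra so(n) of dimension n(n-1)/2.
n = 10
n(n-1) = 10 * 9 = 90
dim Spin(10) = 90/2 = 45


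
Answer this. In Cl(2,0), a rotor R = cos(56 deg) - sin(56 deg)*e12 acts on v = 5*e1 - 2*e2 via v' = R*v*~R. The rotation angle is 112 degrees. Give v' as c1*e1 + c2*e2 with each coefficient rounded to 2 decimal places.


Rotor R = cos(56deg) - sin(56deg)*e12
Rotation angle theta = 2 * 56 = 112 degrees
v' = R*v*~R rotates v by theta.
cos(112deg) = -0.3746, sin(112deg) = 0.9272
v'_1 = 5*cos(112deg) - (-2)*sin(112deg)
= 5*(-0.3746) - (-2)*0.9272
= -0.02
v'_2 = 5*sin(112deg) + (-2)*cos(112deg)
= 5*0.9272 + (-2)*(-0.3746)
= 5.39
v' = -0.02*e1 + 5.39*e2


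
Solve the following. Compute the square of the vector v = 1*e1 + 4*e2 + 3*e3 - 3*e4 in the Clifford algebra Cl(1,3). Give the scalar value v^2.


v^2 = sum of c_i^2 * e_i^2
Positive signature terms (e_i^2 = +1): 1^2 = 1
Negative signature terms (e_j^2 = -1): 4^2 + 3^2 + (-3)^2 = 34
v^2 = 1 - 34 = -33


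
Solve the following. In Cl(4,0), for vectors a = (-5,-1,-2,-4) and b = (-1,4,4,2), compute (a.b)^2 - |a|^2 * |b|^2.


a . b = (-5)*(-1) + (-1)*4 + (-2)*4 + (-4)*2
= 5 + (-4) + (-8) + (-8) = -15
|a|^2 = (-5)^2 + (-1)^2 + (-2)^2 + (-4)^2 = 46
|b|^2 = (-1)^2 + 4^2 + 4^2 + 2^2 = 37
(a.b)^2 = (-15)^2 = 225
|a|^2 * |b|^2 = 46 * 37 = 1702
Result = 225 - 1702 = -1477


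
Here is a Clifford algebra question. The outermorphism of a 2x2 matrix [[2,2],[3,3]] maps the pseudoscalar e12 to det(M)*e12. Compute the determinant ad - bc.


The outermorphism of a linear map f sends e1^e2 to f(e1)^f(e2).
f(e1) = 2*e1 + 3*e2
f(e2) = 2*e1 + 3*e2
f(e1) ^ f(e2) = (2*e1 + 3*e2) ^ (2*e1 + 3*e2)
= 2*3*e12 + 3*2*e21
= (6 - 6)*e12
= 0*e12
Coefficient = 0


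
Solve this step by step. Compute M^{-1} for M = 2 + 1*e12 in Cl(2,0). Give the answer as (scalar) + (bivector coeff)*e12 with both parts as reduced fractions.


M = 2 + 1*e12, where e12^2 = -1.
Since M commutes with its reverse ~M = a - b*e12, M * ~M = a^2 - b^2*e12^2 = a^2 + b^2.
So M^{-1} = ~M / (a^2 + b^2) = (a - b*e12)/(a^2 + b^2).
a^2 + b^2 = 4 + 1 = 5
Scalar part = 2/5 = 2/5
Bivector coeff = -1/5 = -1/5
M^{-1} = 2/5 - 1/5*e12


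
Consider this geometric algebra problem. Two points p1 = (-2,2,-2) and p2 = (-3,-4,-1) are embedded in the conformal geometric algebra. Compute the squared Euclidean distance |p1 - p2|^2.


p1 - p2 = (1, 6, -1)
|p1 - p2|^2 = 1^2 + 6^2 + (-1)^2
= 1 + 36 + 1
= 38


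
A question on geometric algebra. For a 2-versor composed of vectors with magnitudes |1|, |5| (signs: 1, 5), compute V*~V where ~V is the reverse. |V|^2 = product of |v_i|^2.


Each vector v_i has |v_i|^2 = s_i^2
Squared scales: 1^2 = 1, 5^2 = 25
|V|^2 = 1 * 25
= 25


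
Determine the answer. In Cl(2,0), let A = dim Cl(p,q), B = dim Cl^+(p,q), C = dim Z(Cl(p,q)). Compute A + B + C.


n = 2 + 0 = 2
Total dim = 2^2 = 4
Even subalgebra dim = 2^1 = 2
n is even, so center dim = 1
Sum = 4 + 2 + 1 = 7


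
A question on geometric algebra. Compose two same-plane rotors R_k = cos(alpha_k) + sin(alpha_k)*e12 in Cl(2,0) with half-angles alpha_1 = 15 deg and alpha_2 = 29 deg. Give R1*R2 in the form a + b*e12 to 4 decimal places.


Same-plane rotors commute and their half-angles add:
R1*R2 = cos(a1 + a2) + sin(a1 + a2)*e12.
a1 + a2 = 15 + 29 = 44 deg
cos(44 deg) = 0.7193
sin(44 deg) = 0.6947
R1*R2 = 0.7193 + 0.6947*e12


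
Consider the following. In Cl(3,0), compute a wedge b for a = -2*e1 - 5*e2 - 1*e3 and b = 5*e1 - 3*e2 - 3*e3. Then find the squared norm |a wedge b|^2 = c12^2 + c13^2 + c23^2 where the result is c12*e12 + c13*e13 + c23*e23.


a wedge b = (a1*b2 - a2*b1)*e12 + (a1*b3 - a3*b1)*e13 + (a2*b3 - a3*b2)*e23
e12 coeff: (-2)*(-3) - (-5)*5 = 6 - (-25) = 31
e13 coeff: (-2)*(-3) - (-1)*5 = 6 - (-5) = 11
e23 coeff: (-5)*(-3) - (-1)*(-3) = 15 - 3 = 12
|a wedge b|^2 = 31^2 + 11^2 + 12^2
= 961 + 121 + 144
= 1226


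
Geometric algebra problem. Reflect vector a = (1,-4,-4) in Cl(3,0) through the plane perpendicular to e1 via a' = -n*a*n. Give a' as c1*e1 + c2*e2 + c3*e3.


Reflection formula: a' = -n*a*n, with n = e1 (unit vector, n^2 = 1).
For reflection through hyperplane perp to e1:
The component along e1 flips sign, others stay.
a = (1, -4, -4)
a' = (-1, -4, -4)
a' = -1*e1 - 4*e2 - 4*e3


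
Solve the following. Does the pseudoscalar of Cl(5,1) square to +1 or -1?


The pseudoscalar I = e1...e_n (product of all n generators) of Cl(p,q) satisfies I^2 = (-1)^(q + n(n-1)/2).
p = 5, q = 1, n = p + q = 6
n(n-1)/2 = 6 * 5 / 2 = 15
Exponent = q + n(n-1)/2 = 1 + 15 = 16
I^2 = (-1)^16 = +1


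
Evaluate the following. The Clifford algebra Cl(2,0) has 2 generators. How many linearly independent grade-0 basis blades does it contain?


Number of grade-k basis blades in Cl(p,q) with n = p + q is C(n, k).
n = 2 + 0 = 2
C(2, 0) = 2! / (0! * 2!)
= 2 / (1 * 2)
= 1


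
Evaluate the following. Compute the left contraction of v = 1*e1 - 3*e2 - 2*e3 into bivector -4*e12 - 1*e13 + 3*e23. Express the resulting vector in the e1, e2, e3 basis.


Left contraction v _| B = <vB>_1 (grade-1 part of the geometric product vB).
Using e1_|e12 = e2, e2_|e12 = -e1, e1_|e13 = e3, e3_|e13 = -e1, e2_|e23 = e3, e3_|e23 = -e2:
e1 coeff: -v2*b12 - v3*b13 = -(-3)*(-4) - (-2)*(-1) = -14
e2 coeff: v1*b12 - v3*b23 = (1)*(-4) - (-2)*(3) = 2
e3 coeff: v1*b13 + v2*b23 = (1)*(-1) + (-3)*(3) = -10
v _| B = -14*e1 + 2*e2 - 10*e3


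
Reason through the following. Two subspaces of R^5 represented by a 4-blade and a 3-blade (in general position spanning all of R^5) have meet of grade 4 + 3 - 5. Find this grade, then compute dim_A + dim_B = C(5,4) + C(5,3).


Meet grade = grade(A) + grade(B) - n
= 4 + 3 - 5 = 2
C(5,4) = 5
C(5,3) = 10
dim_A + dim_B = 5 + 10 = 15


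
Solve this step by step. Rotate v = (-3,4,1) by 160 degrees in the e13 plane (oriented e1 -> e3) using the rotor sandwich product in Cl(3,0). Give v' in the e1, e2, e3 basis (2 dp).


Rotor R = cos(80deg) - sin(80deg)*e13
Rotation angle theta = 2 * 80 = 160 degrees in the e13 plane (e1 -> e3).
The component perpendicular to the plane (e2) is invariant: v'_2 = v2 = 4.00
cos(160deg) = -0.9397, sin(160deg) = 0.3420
v'_1 = v1*cos(theta) - v3*sin(theta) = -3*(-0.9397) - 1*0.3420 = 2.48
v'_3 = v1*sin(theta) + v3*cos(theta) = -3*0.3420 + 1*(-0.9397) = -1.97
v' = 2.48*e1 + 4.00*e2 - 1.97*e3


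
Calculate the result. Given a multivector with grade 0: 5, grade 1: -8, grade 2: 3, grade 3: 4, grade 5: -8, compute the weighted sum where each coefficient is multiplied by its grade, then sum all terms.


Grade-weighted sum = sum of grade_k * coefficient_k
0*5 = 0
1*(-8) = -8
2*3 = 6
3*4 = 12
5*(-8) = -40
Total = 0 + (-8) + 6 + 12 + (-40) = -30


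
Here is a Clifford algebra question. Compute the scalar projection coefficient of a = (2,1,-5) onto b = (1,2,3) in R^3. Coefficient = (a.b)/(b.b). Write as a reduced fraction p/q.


Projection coefficient = (a . b) / (b . b)
a . b = 2*1 + 1*2 + (-5)*3
= 2 + 2 + (-15) = -11
b . b = 1^2 + 2^2 + 3^2
= 1 + 4 + 9 = 14
Coefficient = -11/14
In lowest terms: -11/14


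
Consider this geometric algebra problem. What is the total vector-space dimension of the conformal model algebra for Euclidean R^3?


The conformal model of R^3 uses Cl(4,1): the 3 Euclidean generators plus two extra orthogonal generators e+ (e+^2 = +1) and e- (e-^2 = -1), from which the null vectors e0, einf are built.
Number of generators m = 3 + 2 = 5.
dim Cl(p,q) = 2^m = 2^5 = 32


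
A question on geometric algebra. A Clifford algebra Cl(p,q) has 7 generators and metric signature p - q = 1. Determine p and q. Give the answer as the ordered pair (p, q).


We need p + q = 7 and p - q = 1.
Adding: 2p = 7 + 1 = 8, so p = 4.
Then q = 7 - 4 = 3.
(p, q) = (4, 3)


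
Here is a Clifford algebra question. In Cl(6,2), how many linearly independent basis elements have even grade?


Even subalgebra dimension = 2^(n-1)
n = 6 + 2 = 8
2^(8 - 1) = 2^7 = 128
Verification: sum of C(8,k) for even k = 1 + 28 + 70 + 28 + 1 = 128
Result = 128


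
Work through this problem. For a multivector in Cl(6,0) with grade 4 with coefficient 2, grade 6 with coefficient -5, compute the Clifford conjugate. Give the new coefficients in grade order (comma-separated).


Clifford conjugate sign for grade k: (-1)^(k(k+1)/2)
Grade 4: (-1)^(4*5/2) = (-1)^10 = 1, coeff 2 -> 2
Grade 6: (-1)^(6*7/2) = (-1)^21 = -1, coeff -5 -> 5
Conjugated coefficients: 2, 5


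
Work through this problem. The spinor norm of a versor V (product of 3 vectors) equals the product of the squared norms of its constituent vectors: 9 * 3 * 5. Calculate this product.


Spinor norm N(V) = |v1|^2 * |v2|^2 * ... * |v3|^2
= 9 * 3 * 5
Running product: 9, 27, 135
N(V) = 135


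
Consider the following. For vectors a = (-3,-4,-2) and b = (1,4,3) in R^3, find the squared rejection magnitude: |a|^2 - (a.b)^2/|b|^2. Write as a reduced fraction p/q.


|a|^2 = (-3)^2 + (-4)^2 + (-2)^2 = 29
|b|^2 = 1^2 + 4^2 + 3^2 = 26
a . b = (-3)*1 + (-4)*4 + (-2)*3 = -25
(a.b)^2 = (-25)^2 = 625
|rej|^2 = 29 - 625/26
= (754 - 625)/26
= 129/26
In lowest terms: 129/26


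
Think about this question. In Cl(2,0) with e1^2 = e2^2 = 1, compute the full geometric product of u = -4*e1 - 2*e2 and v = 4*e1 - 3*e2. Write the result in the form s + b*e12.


Expand: (-4*e1 - 2*e2)(4*e1 - 3*e2)
= (-4)*4*e1e1 + (-4)*(-3)*e1e2 + (-2)*4*e2e1 + (-2)*(-3)*e2e2
Using e1^2 = e2^2 = 1, e2e1 = -e1e2:
Scalar part s = (-4)*4 + (-2)*(-3) = -16 + 6 = -10
Bivector part b = (-4)*(-3) - (-2)*4 = 12 - (-8) = 20
uv = -10 + 20*e12


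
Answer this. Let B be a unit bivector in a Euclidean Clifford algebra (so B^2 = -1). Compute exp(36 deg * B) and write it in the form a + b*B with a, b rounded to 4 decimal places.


For a unit bivector B with B^2 = -1, the exponential series gives
e^(theta*B) = cos(theta) + sin(theta)*B (the GA analogue of Euler's formula).
theta = 36 degrees = 0.628319 rad
cos(36 deg) = 0.8090
sin(36 deg) = 0.5878
exp(theta*B) = 0.8090 + 0.5878*B


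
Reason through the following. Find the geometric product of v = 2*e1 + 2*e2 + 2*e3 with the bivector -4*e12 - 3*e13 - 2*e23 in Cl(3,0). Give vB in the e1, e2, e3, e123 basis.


vB has grade-1 (vector) and grade-3 (trivector) parts: vB = (v _| B) + (v ^ B).
Vector part <vB>_1:
  e1: -v2*b12 - v3*b13 = -(2)*(-4) - (2)*(-3) = 14
  e2: v1*b12 - v3*b23 = (2)*(-4) - (2)*(-2) = -4
  e3: v1*b13 + v2*b23 = (2)*(-3) + (2)*(-2) = -10
Trivector part <vB>_3:
  e123: v1*b23 - v2*b13 + v3*b12 = (2)*(-2) - (2)*(-3) + (2)*(-4) = -6
vB = 14*e1 - 4*e2 - 10*e3 - 6*e123


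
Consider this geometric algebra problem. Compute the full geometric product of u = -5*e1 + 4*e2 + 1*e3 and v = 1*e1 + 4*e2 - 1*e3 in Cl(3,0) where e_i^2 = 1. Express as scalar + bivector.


In Cl(3,0): e_i^2 = 1, e_ie_j = -e_je_i for i != j.
Scalar part = u . v = (-5)*1 + 4*4 + 1*(-1)
= -5 + 16 + (-1) = 10
e12 coeff = (-5)*4 - 4*1 = -20 - 4 = -24
e13 coeff = (-5)*(-1) - 1*1 = 5 - 1 = 4
e23 coeff = 4*(-1) - 1*4 = -4 - 4 = -8
uv = 10 - 24*e12 + 4*e13 - 8*e23


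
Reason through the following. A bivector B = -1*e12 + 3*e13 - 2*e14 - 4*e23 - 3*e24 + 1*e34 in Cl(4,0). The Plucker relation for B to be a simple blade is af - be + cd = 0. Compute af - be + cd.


Plucker relation: af - be + cd
a*f = (-1)*1 = -1
b*e = 3*(-3) = -9
c*d = (-2)*(-4) = 8
af - be + cd = -1 - (-9) + 8
= 16


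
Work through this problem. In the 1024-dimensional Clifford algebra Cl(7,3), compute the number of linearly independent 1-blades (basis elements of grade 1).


Number of grade-k basis blades in Cl(p,q) with n = p + q is C(n, k).
n = 7 + 3 = 10
C(10, 1) = 10! / (1! * 9!)
= 3628800 / (1 * 362880)
= 10


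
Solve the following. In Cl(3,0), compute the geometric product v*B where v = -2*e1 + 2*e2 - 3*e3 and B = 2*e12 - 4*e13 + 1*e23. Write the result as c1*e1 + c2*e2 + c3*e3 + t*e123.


vB has grade-1 (vector) and grade-3 (trivector) parts: vB = (v _| B) + (v ^ B).
Vector part <vB>_1:
  e1: -v2*b12 - v3*b13 = -(2)*(2) - (-3)*(-4) = -16
  e2: v1*b12 - v3*b23 = (-2)*(2) - (-3)*(1) = -1
  e3: v1*b13 + v2*b23 = (-2)*(-4) + (2)*(1) = 10
Trivector part <vB>_3:
  e123: v1*b23 - v2*b13 + v3*b12 = (-2)*(1) - (2)*(-4) + (-3)*(2) = 0
vB = -16*e1 - 1*e2 + 10*e3 + 0*e123


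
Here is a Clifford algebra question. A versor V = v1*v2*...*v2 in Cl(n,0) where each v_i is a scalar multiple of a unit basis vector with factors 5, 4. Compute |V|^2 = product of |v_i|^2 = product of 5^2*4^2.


Each vector v_i has |v_i|^2 = s_i^2
Squared scales: 5^2 = 25, 4^2 = 16
|V|^2 = 25 * 16
= 400


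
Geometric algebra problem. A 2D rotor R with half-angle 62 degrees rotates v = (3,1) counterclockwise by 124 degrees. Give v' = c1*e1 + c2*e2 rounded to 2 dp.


Rotor R = cos(62deg) - sin(62deg)*e12
Rotation angle theta = 2 * 62 = 124 degrees
v' = R*v*~R rotates v by theta.
cos(124deg) = -0.5592, sin(124deg) = 0.8290
v'_1 = 3*cos(124deg) - 1*sin(124deg)
= 3*(-0.5592) - 1*0.8290
= -2.51
v'_2 = 3*sin(124deg) + 1*cos(124deg)
= 3*0.8290 + 1*(-0.5592)
= 1.93
v' = -2.51*e1 + 1.93*e2


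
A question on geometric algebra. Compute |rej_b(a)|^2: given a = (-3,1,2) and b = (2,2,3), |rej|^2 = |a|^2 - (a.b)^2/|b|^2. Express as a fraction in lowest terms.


|a|^2 = (-3)^2 + 1^2 + 2^2 = 14
|b|^2 = 2^2 + 2^2 + 3^2 = 17
a . b = (-3)*2 + 1*2 + 2*3 = 2
(a.b)^2 = 2^2 = 4
|rej|^2 = 14 - 4/17
= (238 - 4)/17
= 234/17
In lowest terms: 234/17


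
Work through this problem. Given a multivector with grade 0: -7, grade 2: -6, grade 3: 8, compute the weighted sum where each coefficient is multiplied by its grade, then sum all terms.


Grade-weighted sum = sum of grade_k * coefficient_k
0*(-7) = 0
2*(-6) = -12
3*8 = 24
Total = 0 + (-12) + 24 = 12


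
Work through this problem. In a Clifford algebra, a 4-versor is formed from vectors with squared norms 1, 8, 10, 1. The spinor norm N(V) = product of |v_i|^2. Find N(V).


Spinor norm N(V) = |v1|^2 * |v2|^2 * ... * |v4|^2
= 1 * 8 * 10 * 1
Running product: 1, 8, 80, 80
N(V) = 80


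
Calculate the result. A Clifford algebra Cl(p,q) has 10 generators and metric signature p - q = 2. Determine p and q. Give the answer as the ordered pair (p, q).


We need p + q = 10 and p - q = 2.
Adding: 2p = 10 + 2 = 12, so p = 6.
Then q = 10 - 6 = 4.
(p, q) = (6, 4)


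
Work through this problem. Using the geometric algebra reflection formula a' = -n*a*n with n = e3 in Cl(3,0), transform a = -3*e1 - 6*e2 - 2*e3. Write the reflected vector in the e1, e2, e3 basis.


Reflection formula: a' = -n*a*n, with n = e3 (unit vector, n^2 = 1).
For reflection through hyperplane perp to e3:
The component along e3 flips sign, others stay.
a = (-3, -6, -2)
a' = (-3, -6, 2)
a' = -3*e1 - 6*e2 + 2*e3


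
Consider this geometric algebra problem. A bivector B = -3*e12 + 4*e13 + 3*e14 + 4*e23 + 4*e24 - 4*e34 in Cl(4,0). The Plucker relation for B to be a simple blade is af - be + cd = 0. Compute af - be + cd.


Plucker relation: af - be + cd
a*f = (-3)*(-4) = 12
b*e = 4*4 = 16
c*d = 3*4 = 12
af - be + cd = 12 - 16 + 12
= 8


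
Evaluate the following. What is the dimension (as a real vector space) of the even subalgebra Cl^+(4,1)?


Even subalgebra dimension = 2^(n-1)
n = 4 + 1 = 5
2^(5 - 1) = 2^4 = 16
Verification: sum of C(5,k) for even k = 1 + 10 + 5 = 16
Result = 16


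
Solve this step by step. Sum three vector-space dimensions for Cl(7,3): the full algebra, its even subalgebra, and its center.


n = 7 + 3 = 10
Total dim = 2^10 = 1024
Even subalgebra dim = 2^9 = 512
n is even, so center dim = 1
Sum = 1024 + 512 + 1 = 1537


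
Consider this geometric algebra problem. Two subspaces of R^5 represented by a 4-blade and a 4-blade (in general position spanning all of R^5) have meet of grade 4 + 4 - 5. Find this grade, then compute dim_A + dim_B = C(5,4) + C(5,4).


Meet grade = grade(A) + grade(B) - n
= 4 + 4 - 5 = 3
C(5,4) = 5
C(5,4) = 5
dim_A + dim_B = 5 + 5 = 10


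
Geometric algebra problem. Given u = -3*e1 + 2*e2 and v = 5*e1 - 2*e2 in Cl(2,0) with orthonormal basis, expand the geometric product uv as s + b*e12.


Expand: (-3*e1 + 2*e2)(5*e1 - 2*e2)
= (-3)*5*e1e1 + (-3)*(-2)*e1e2 + 2*5*e2e1 + 2*(-2)*e2e2
Using e1^2 = e2^2 = 1, e2e1 = -e1e2:
Scalar part s = (-3)*5 + 2*(-2) = -15 + (-4) = -19
Bivector part b = (-3)*(-2) - 2*5 = 6 - 10 = -4
uv = -19 - 4*e12


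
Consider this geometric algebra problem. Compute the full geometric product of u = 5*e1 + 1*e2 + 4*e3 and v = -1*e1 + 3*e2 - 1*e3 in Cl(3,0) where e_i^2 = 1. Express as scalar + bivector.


In Cl(3,0): e_i^2 = 1, e_ie_j = -e_je_i for i != j.
Scalar part = u . v = 5*(-1) + 1*3 + 4*(-1)
= -5 + 3 + (-4) = -6
e12 coeff = 5*3 - 1*(-1) = 15 - (-1) = 16
e13 coeff = 5*(-1) - 4*(-1) = -5 - (-4) = -1
e23 coeff = 1*(-1) - 4*3 = -1 - 12 = -13
uv = -6 + 16*e12 - 1*e13 - 13*e23


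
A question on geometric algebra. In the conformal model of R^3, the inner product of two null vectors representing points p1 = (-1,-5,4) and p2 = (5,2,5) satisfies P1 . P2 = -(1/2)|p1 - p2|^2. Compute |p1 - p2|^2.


p1 - p2 = (-6, -7, -1)
|p1 - p2|^2 = (-6)^2 + (-7)^2 + (-1)^2
= 36 + 49 + 1
= 86


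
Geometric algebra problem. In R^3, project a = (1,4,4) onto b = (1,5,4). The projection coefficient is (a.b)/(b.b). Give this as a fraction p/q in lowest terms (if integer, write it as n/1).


Projection coefficient = (a . b) / (b . b)
a . b = 1*1 + 4*5 + 4*4
= 1 + 20 + 16 = 37
b . b = 1^2 + 5^2 + 4^2
= 1 + 25 + 16 = 42
Coefficient = 37/42
In lowest terms: 37/42


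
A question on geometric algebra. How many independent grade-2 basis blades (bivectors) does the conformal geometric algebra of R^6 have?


The conformal model of R^6 uses Cl(7,1) with m = 6 + 2 = 8 generators.
Number of grade-2 blades = C(m, 2) = C(8, 2)
= 8*7/2 = 28


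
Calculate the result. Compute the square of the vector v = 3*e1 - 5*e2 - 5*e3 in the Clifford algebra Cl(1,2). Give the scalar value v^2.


v^2 = sum of c_i^2 * e_i^2
Positive signature terms (e_i^2 = +1): 3^2 = 9
Negative signature terms (e_j^2 = -1): (-5)^2 + (-5)^2 = 50
v^2 = 9 - 50 = -41


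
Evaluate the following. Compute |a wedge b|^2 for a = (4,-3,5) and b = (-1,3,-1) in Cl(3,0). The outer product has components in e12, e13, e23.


a wedge b = (a1*b2 - a2*b1)*e12 + (a1*b3 - a3*b1)*e13 + (a2*b3 - a3*b2)*e23
e12 coeff: 4*3 - (-3)*(-1) = 12 - 3 = 9
e13 coeff: 4*(-1) - 5*(-1) = -4 - (-5) = 1
e23 coeff: (-3)*(-1) - 5*3 = 3 - 15 = -12
|a wedge b|^2 = 9^2 + 1^2 + (-12)^2
= 81 + 1 + 144
= 226


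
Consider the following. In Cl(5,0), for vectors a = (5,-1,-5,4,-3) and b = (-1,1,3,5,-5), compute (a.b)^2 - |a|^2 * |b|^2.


a . b = 5*(-1) + (-1)*1 + (-5)*3 + 4*5 + (-3)*(-5)
= -5 + (-1) + (-15) + 20 + 15 = 14
|a|^2 = 5^2 + (-1)^2 + (-5)^2 + 4^2 + (-3)^2 = 76
|b|^2 = (-1)^2 + 1^2 + 3^2 + 5^2 + (-5)^2 = 61
(a.b)^2 = 14^2 = 196
|a|^2 * |b|^2 = 76 * 61 = 4636
Result = 196 - 4636 = -4440


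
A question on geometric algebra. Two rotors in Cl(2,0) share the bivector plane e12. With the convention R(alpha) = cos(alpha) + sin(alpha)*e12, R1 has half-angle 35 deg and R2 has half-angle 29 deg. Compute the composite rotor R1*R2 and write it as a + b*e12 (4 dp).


Same-plane rotors commute and their half-angles add:
R1*R2 = cos(a1 + a2) + sin(a1 + a2)*e12.
a1 + a2 = 35 + 29 = 64 deg
cos(64 deg) = 0.4384
sin(64 deg) = 0.8988
R1*R2 = 0.4384 + 0.8988*e12


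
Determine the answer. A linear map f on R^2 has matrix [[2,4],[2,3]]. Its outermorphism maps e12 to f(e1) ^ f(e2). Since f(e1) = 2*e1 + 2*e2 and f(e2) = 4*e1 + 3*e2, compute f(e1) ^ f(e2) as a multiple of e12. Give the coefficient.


The outermorphism of a linear map f sends e1^e2 to f(e1)^f(e2).
f(e1) = 2*e1 + 2*e2
f(e2) = 4*e1 + 3*e2
f(e1) ^ f(e2) = (2*e1 + 2*e2) ^ (4*e1 + 3*e2)
= 2*3*e12 + 2*4*e21
= (6 - 8)*e12
= -2*e12
Coefficient = -2


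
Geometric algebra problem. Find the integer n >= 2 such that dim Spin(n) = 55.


dim Spin(n) = dim so(n) = n(n-1)/2.
Solve n(n-1)/2 = 55, i.e. n^2 - n - 110 = 0.
Discriminant = 1 + 8*55 = 441
n = (1 + sqrt(441))/2 = (1 + 21)/2 = 11


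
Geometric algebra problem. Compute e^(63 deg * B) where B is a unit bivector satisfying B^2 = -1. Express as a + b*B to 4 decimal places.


For a unit bivector B with B^2 = -1, the exponential series gives
e^(theta*B) = cos(theta) + sin(theta)*B (the GA analogue of Euler's formula).
theta = 63 degrees = 1.099557 rad
cos(63 deg) = 0.4540
sin(63 deg) = 0.8910
exp(theta*B) = 0.4540 + 0.8910*B


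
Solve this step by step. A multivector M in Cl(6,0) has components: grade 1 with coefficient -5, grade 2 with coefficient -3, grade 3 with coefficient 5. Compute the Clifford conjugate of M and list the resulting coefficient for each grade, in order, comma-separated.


Clifford conjugate sign for grade k: (-1)^(k(k+1)/2)
Grade 1: (-1)^(1*2/2) = (-1)^1 = -1, coeff -5 -> 5
Grade 2: (-1)^(2*3/2) = (-1)^3 = -1, coeff -3 -> 3
Grade 3: (-1)^(3*4/2) = (-1)^6 = 1, coeff 5 -> 5
Conjugated coefficients: 5, 3, 5


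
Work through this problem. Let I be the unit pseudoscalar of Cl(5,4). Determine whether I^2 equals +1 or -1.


The pseudoscalar I = e1...e_n (product of all n generators) of Cl(p,q) satisfies I^2 = (-1)^(q + n(n-1)/2).
p = 5, q = 4, n = p + q = 9
n(n-1)/2 = 9 * 8 / 2 = 36
Exponent = q + n(n-1)/2 = 4 + 36 = 40
I^2 = (-1)^40 = +1


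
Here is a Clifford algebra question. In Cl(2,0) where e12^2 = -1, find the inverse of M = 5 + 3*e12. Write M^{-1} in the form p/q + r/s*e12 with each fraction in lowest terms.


M = 5 + 3*e12, where e12^2 = -1.
Since M commutes with its reverse ~M = a - b*e12, M * ~M = a^2 - b^2*e12^2 = a^2 + b^2.
So M^{-1} = ~M / (a^2 + b^2) = (a - b*e12)/(a^2 + b^2).
a^2 + b^2 = 25 + 9 = 34
Scalar part = 5/34 = 5/34
Bivector coeff = -3/34 = -3/34
M^{-1} = 5/34 - 3/34*e12


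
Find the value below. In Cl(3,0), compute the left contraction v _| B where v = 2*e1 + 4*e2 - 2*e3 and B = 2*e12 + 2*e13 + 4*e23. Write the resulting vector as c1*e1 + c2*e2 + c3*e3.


Left contraction v _| B = <vB>_1 (grade-1 part of the geometric product vB).
Using e1_|e12 = e2, e2_|e12 = -e1, e1_|e13 = e3, e3_|e13 = -e1, e2_|e23 = e3, e3_|e23 = -e2:
e1 coeff: -v2*b12 - v3*b13 = -(4)*(2) - (-2)*(2) = -4
e2 coeff: v1*b12 - v3*b23 = (2)*(2) - (-2)*(4) = 12
e3 coeff: v1*b13 + v2*b23 = (2)*(2) + (4)*(4) = 20
v _| B = -4*e1 + 12*e2 + 20*e3


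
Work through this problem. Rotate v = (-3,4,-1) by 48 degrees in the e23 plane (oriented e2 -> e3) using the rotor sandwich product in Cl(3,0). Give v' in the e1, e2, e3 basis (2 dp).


Rotor R = cos(24deg) - sin(24deg)*e23
Rotation angle theta = 2 * 24 = 48 degrees in the e23 plane (e2 -> e3).
The component perpendicular to the plane (e1) is invariant: v'_1 = v1 = -3.00
cos(48deg) = 0.6691, sin(48deg) = 0.7431
v'_2 = v2*cos(theta) - v3*sin(theta) = 4*0.6691 - (-1)*0.7431 = 3.42
v'_3 = v2*sin(theta) + v3*cos(theta) = 4*0.7431 + (-1)*0.6691 = 2.30
v' = -3.00*e1 + 3.42*e2 + 2.30*e3


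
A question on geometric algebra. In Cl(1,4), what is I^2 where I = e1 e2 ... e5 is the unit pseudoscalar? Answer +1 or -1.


The pseudoscalar I = e1...e_n (product of all n generators) of Cl(p,q) satisfies I^2 = (-1)^(q + n(n-1)/2).
p = 1, q = 4, n = p + q = 5
n(n-1)/2 = 5 * 4 / 2 = 10
Exponent = q + n(n-1)/2 = 4 + 10 = 14
I^2 = (-1)^14 = +1


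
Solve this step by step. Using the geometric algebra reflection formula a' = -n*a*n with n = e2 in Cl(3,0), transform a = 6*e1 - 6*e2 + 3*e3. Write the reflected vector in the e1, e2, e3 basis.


Reflection formula: a' = -n*a*n, with n = e2 (unit vector, n^2 = 1).
For reflection through hyperplane perp to e2:
The component along e2 flips sign, others stay.
a = (6, -6, 3)
a' = (6, 6, 3)
a' = 6*e1 + 6*e2 + 3*e3


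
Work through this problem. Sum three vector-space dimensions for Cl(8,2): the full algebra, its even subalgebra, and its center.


n = 8 + 2 = 10
Total dim = 2^10 = 1024
Even subalgebra dim = 2^9 = 512
n is even, so center dim = 1
Sum = 1024 + 512 + 1 = 1537


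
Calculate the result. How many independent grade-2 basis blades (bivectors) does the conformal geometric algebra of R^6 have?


The conformal model of R^6 uses Cl(7,1) with m = 6 + 2 = 8 generators.
Number of grade-2 blades = C(m, 2) = C(8, 2)
= 8*7/2 = 28


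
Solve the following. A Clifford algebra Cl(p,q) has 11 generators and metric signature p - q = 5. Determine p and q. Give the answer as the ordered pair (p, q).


We need p + q = 11 and p - q = 5.
Adding: 2p = 11 + 5 = 16, so p = 8.
Then q = 11 - 8 = 3.
(p, q) = (8, 3)
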